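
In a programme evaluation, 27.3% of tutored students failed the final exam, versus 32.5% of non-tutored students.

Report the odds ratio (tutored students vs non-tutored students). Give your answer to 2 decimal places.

odds, tutored students = 0.2730/0.7270 = 0.3755
odds, non-tutored students = 0.3250/0.6750 = 0.4815
OR = 0.3755 / 0.4815 = 0.78

OR ≈ 0.78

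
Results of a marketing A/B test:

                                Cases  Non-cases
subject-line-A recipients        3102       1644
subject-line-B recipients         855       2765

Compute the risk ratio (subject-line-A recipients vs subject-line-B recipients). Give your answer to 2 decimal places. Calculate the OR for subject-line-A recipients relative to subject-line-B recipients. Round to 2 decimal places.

risk, subject-line-A recipients = 3102/4746 = 0.6536
risk, subject-line-B recipients = 855/3620 = 0.2362
RR = 0.6536 / 0.2362 = 2.77
odds, subject-line-A recipients = 3102/1644 = 1.8869
odds, subject-line-B recipients = 855/2765 = 0.3092
OR = 1.8869 / 0.3092 = 6.10

RR = 2.77; OR = 6.10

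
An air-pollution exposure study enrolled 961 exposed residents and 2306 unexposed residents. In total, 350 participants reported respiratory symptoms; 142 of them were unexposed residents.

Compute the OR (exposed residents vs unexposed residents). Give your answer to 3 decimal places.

OR = 4.210

exposed residents with the outcome: 350 − 142 = 208
exposed residents without the outcome: 961 − 208 = 753
unexposed residents without the outcome: 2306 − 142 = 2164
OR = (208 × 2164) / (753 × 142) = 450112/106926 ≈ 4.210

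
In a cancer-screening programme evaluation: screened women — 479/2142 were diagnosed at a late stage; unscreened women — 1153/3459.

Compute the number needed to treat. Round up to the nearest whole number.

NNT ≈ 10

risk, screened women = 479/2142 = 0.223623
risk, unscreened women = 1153/3459 = 0.333333
absolute risk difference = 0.109711
1 / 0.109711 = 9.115 → round up → 10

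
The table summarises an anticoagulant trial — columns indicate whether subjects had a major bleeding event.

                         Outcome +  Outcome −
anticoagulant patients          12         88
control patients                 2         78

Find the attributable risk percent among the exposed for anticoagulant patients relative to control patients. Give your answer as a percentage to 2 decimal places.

AR% ≈ 79.17%

risk, anticoagulant patients = 12/100 = 0.12000
risk, control patients = 2/80 = 0.02500
AR% = (0.12000 − 0.02500) / 0.12000 = 0.7917 → 79.17%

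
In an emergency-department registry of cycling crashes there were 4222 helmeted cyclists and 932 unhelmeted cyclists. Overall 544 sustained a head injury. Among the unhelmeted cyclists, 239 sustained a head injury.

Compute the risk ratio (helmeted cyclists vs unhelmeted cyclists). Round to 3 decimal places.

0.282

helmeted cyclists with the outcome: 544 − 239 = 305
helmeted cyclists without the outcome: 4222 − 305 = 3917
unhelmeted cyclists without the outcome: 932 − 239 = 693
risk, helmeted cyclists = 305/4222 = 0.0722
risk, unhelmeted cyclists = 239/932 = 0.2564
RR = 0.0722 / 0.2564 = 0.282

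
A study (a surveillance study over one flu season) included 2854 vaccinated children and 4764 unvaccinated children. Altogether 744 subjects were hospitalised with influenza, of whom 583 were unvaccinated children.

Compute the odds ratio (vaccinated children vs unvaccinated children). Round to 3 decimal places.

vaccinated children with the outcome: 744 − 583 = 161
vaccinated children without the outcome: 2854 − 161 = 2693
unvaccinated children without the outcome: 4764 − 583 = 4181
OR = (161 × 4181) / (2693 × 583) = 673141/1570019 ≈ 0.429

0.429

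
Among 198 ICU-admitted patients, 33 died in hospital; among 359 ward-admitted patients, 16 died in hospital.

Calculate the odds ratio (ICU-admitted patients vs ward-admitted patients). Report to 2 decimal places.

odds, ICU-admitted patients = 33/165 = 0.20000
odds, ward-admitted patients = 16/343 = 0.04665
OR = 0.20000 / 0.04665 = 4.29

OR = 4.29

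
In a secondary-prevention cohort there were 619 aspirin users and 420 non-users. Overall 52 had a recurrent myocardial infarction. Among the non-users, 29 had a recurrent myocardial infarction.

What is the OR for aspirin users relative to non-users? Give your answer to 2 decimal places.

aspirin users with the outcome: 52 − 29 = 23
aspirin users without the outcome: 619 − 23 = 596
non-users without the outcome: 420 − 29 = 391
OR = (23 × 391) / (596 × 29) = 8993/17284 ≈ 0.52

OR = 0.52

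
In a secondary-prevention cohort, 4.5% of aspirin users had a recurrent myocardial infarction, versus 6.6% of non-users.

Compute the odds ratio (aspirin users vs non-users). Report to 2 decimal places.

odds, aspirin users = 0.04500/0.95500 = 0.04712
odds, non-users = 0.06600/0.93400 = 0.07066
OR = 0.04712 / 0.07066 = 0.67

OR = 0.67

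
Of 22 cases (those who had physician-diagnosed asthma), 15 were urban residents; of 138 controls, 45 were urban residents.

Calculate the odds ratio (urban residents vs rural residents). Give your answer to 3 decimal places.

OR = (15 × 93) / (45 × 7) = 1395/315 ≈ 4.429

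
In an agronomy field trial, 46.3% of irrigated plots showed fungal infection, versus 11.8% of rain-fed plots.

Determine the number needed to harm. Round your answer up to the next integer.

absolute risk difference = 0.345000
1 / 0.345000 = 2.899 → round up → 3

NNH = 3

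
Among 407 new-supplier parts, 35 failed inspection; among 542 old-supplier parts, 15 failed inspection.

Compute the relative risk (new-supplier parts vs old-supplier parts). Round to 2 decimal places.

risk, new-supplier parts = 35/407 = 0.08600
risk, old-supplier parts = 15/542 = 0.02768
RR = 0.08600 / 0.02768 = 3.11

RR = 3.11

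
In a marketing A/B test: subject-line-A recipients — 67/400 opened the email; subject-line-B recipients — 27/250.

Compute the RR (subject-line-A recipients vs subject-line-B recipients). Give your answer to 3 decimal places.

1.551

risk, subject-line-A recipients = 67/400 = 0.1675
risk, subject-line-B recipients = 27/250 = 0.1080
RR = 0.1675 / 0.1080 = 1.551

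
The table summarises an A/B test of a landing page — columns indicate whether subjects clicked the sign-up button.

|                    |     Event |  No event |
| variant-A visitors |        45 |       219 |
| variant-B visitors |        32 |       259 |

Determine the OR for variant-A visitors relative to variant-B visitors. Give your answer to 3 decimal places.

OR = (45 × 259) / (219 × 32) = 11655/7008 ≈ 1.663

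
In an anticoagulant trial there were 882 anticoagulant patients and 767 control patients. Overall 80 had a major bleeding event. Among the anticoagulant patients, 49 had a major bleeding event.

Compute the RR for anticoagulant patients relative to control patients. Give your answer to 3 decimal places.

anticoagulant patients without the outcome: 882 − 49 = 833
control patients with the outcome: 80 − 49 = 31
control patients without the outcome: 767 − 31 = 736
risk, anticoagulant patients = 49/882 = 0.05556
risk, control patients = 31/767 = 0.04042
RR = 0.05556 / 0.04042 = 1.375

RR: 1.375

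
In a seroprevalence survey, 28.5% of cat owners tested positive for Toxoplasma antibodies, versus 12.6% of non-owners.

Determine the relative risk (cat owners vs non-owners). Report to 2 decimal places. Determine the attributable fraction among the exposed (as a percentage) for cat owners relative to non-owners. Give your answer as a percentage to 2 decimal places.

RR = 0.2850 / 0.1260 = 2.26
AR% = (0.2850 − 0.1260) / 0.2850 = 0.5579 → 55.79%

RR = 2.26; AR% = 55.79%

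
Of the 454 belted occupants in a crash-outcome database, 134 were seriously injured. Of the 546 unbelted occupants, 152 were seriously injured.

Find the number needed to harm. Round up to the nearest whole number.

NNH = 60

risk, belted occupants = 134/454 = 0.295154
risk, unbelted occupants = 152/546 = 0.278388
absolute risk difference = 0.016766
1 / 0.016766 = 59.645 → round up → 60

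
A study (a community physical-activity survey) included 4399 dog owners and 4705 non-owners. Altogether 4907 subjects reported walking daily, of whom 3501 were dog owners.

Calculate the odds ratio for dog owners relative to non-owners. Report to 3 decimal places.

9.148

dog owners without the outcome: 4399 − 3501 = 898
non-owners with the outcome: 4907 − 3501 = 1406
non-owners without the outcome: 4705 − 1406 = 3299
odds, dog owners = 3501/898 = 3.8987
odds, non-owners = 1406/3299 = 0.4262
OR = 3.8987 / 0.4262 = 9.148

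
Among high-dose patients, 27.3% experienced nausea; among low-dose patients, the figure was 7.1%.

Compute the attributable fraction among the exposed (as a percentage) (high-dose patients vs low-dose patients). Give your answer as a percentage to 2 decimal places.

AR% = (0.2730 − 0.0710) / 0.2730 = 0.7399 → 73.99%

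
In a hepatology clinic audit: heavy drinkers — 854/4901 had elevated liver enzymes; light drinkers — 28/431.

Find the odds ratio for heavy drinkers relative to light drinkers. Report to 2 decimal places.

OR = (854 × 403) / (4047 × 28) = 344162/113316 ≈ 3.04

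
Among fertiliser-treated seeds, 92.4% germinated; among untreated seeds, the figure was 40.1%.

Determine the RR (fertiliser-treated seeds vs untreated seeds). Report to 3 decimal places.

RR = 0.9240 / 0.4010 = 2.304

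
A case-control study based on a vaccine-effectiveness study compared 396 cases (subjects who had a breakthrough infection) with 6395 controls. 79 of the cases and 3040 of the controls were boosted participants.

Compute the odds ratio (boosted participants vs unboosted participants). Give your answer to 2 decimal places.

OR = (79 × 3355) / (3040 × 317) = 265045/963680 ≈ 0.28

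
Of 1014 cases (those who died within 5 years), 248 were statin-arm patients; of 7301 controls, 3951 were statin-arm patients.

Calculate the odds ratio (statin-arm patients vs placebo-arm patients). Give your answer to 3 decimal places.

OR = (248 × 3350) / (3951 × 766) = 830800/3026466 ≈ 0.275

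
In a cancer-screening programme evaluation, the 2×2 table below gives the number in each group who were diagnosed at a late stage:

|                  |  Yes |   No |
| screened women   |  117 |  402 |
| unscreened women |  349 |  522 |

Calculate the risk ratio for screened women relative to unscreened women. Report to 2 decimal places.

risk, screened women = 117/519 = 0.2254
risk, unscreened women = 349/871 = 0.4007
RR = 0.2254 / 0.4007 = 0.56

0.56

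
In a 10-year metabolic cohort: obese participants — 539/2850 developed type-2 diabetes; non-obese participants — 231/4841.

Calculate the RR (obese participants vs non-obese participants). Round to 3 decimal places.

risk, obese participants = 539/2850 = 0.18912
risk, non-obese participants = 231/4841 = 0.04772
RR = 0.18912 / 0.04772 = 3.963

3.963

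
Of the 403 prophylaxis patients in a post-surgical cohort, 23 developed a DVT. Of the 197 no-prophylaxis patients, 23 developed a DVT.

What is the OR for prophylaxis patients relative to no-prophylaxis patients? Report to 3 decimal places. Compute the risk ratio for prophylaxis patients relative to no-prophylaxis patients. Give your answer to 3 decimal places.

odds, prophylaxis patients = 23/380 = 0.0605
odds, no-prophylaxis patients = 23/174 = 0.1322
OR = 0.0605 / 0.1322 = 0.458
risk, prophylaxis patients = 23/403 = 0.0571
risk, no-prophylaxis patients = 23/197 = 0.1168
RR = 0.0571 / 0.1168 = 0.489

OR = 0.458; RR = 0.489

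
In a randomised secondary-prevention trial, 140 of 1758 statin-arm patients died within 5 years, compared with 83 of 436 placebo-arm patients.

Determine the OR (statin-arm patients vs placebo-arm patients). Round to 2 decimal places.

OR = (140 × 353) / (1618 × 83) = 49420/134294 ≈ 0.37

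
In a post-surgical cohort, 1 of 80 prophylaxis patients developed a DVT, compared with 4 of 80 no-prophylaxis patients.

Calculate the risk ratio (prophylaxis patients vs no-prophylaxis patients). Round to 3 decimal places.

risk, prophylaxis patients = 1/80 = 0.01250
risk, no-prophylaxis patients = 4/80 = 0.05000
RR = 0.01250 / 0.05000 = 0.250

0.250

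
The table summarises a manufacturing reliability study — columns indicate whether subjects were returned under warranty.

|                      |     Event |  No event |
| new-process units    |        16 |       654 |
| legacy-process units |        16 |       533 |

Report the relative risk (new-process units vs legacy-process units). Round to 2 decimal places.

RR = 0.82

risk, new-process units = 16/670 = 0.02388
risk, legacy-process units = 16/549 = 0.02914
RR = 0.02388 / 0.02914 = 0.82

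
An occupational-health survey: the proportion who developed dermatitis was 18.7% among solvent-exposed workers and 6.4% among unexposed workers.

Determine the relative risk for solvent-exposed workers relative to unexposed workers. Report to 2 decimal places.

RR = 0.1870 / 0.0640 = 2.92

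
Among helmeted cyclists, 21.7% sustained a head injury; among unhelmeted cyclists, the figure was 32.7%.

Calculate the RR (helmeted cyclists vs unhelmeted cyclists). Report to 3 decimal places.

RR = 0.2170 / 0.3270 = 0.664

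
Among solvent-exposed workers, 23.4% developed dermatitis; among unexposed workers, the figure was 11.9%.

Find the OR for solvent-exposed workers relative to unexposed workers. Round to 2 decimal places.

odds, solvent-exposed workers = 0.2340/0.7660 = 0.3055
odds, unexposed workers = 0.1190/0.8810 = 0.1351
OR = 0.3055 / 0.1351 = 2.26

OR: 2.26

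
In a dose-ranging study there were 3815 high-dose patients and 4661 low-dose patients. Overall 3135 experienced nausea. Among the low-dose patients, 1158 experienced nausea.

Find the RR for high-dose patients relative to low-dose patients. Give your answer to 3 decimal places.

high-dose patients with the outcome: 3135 − 1158 = 1977
high-dose patients without the outcome: 3815 − 1977 = 1838
low-dose patients without the outcome: 4661 − 1158 = 3503
risk, high-dose patients = 1977/3815 = 0.5182
risk, low-dose patients = 1158/4661 = 0.2484
RR = 0.5182 / 0.2484 = 2.086

RR: 2.086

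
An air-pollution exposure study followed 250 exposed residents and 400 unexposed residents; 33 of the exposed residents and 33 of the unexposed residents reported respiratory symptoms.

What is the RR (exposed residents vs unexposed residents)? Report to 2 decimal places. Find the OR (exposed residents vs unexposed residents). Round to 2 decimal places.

RR = 1.60; OR = 1.69

risk, exposed residents = 33/250 = 0.1320
risk, unexposed residents = 33/400 = 0.0825
RR = 0.1320 / 0.0825 = 1.60
OR = (33 × 367) / (217 × 33) = 12111/7161 ≈ 1.69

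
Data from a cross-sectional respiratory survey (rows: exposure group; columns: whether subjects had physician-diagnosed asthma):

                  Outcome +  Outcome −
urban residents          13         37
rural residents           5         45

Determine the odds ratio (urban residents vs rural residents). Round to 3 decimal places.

OR = (13 × 45) / (37 × 5) = 585/185 ≈ 3.162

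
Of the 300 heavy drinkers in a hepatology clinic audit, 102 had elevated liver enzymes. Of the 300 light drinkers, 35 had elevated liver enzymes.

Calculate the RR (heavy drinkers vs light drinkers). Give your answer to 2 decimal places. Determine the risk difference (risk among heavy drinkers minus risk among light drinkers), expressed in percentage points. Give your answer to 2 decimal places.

RR = 2.91; RD = 22.33

risk, heavy drinkers = 102/300 = 0.3400
risk, light drinkers = 35/300 = 0.1167
RR = 0.3400 / 0.1167 = 2.91
risk difference = 0.3400 − 0.1167 = 0.2233 → 22.33 percentage points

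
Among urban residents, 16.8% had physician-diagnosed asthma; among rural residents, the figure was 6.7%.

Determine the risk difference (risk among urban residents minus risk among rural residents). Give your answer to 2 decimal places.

risk difference = 0.1680 − 0.0670 = 0.10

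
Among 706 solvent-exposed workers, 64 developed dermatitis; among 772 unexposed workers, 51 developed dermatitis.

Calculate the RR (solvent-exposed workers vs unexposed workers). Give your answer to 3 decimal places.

risk, solvent-exposed workers = 64/706 = 0.0907
risk, unexposed workers = 51/772 = 0.0661
RR = 0.0907 / 0.0661 = 1.372

1.372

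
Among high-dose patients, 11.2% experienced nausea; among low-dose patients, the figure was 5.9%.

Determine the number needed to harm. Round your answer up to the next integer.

absolute risk difference = 0.053000
1 / 0.053000 = 18.868 → round up → 19

NNH: 19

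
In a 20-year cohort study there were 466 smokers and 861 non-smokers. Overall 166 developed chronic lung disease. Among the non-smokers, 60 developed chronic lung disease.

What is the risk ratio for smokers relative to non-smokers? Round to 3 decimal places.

smokers with the outcome: 166 − 60 = 106
smokers without the outcome: 466 − 106 = 360
non-smokers without the outcome: 861 − 60 = 801
risk, smokers = 106/466 = 0.2275
risk, non-smokers = 60/861 = 0.0697
RR = 0.2275 / 0.0697 = 3.264

3.264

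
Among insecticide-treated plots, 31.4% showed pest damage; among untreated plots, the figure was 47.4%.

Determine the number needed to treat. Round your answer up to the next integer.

absolute risk difference = 0.160000
1 / 0.160000 = 6.250 → round up → 7

NNT ≈ 7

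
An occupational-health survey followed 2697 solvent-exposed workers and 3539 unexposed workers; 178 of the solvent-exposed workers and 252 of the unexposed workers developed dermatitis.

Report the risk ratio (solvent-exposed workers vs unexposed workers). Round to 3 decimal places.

risk, solvent-exposed workers = 178/2697 = 0.0660
risk, unexposed workers = 252/3539 = 0.0712
RR = 0.0660 / 0.0712 = 0.927

RR = 0.927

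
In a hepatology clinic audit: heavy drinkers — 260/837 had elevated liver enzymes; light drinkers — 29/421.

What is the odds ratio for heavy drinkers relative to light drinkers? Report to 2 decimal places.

OR = (260 × 392) / (577 × 29) = 101920/16733 ≈ 6.09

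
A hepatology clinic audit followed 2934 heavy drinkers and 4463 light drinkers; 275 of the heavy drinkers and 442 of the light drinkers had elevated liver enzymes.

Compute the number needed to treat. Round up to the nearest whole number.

NNT: 189

risk, heavy drinkers = 275/2934 = 0.093729
risk, light drinkers = 442/4463 = 0.099037
absolute risk difference = 0.005308
1 / 0.005308 = 188.395 → round up → 189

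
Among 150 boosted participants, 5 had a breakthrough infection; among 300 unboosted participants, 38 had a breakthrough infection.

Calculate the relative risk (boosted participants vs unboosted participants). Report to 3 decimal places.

risk, boosted participants = 5/150 = 0.03333
risk, unboosted participants = 38/300 = 0.12667
RR = 0.03333 / 0.12667 = 0.263

RR ≈ 0.263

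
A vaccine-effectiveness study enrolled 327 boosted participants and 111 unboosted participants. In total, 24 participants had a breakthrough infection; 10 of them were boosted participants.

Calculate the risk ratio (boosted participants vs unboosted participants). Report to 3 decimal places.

boosted participants without the outcome: 327 − 10 = 317
unboosted participants with the outcome: 24 − 10 = 14
unboosted participants without the outcome: 111 − 14 = 97
risk, boosted participants = 10/327 = 0.03058
risk, unboosted participants = 14/111 = 0.12613
RR = 0.03058 / 0.12613 = 0.242

RR ≈ 0.242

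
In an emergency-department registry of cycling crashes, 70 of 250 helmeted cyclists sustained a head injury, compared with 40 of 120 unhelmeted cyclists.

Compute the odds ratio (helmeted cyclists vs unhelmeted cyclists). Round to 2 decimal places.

OR = (70 × 80) / (180 × 40) = 5600/7200 ≈ 0.78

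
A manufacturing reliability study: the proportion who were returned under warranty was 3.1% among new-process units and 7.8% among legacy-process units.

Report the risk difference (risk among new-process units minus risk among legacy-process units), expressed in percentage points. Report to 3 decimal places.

-4.700

risk difference = 0.03100 − 0.07800 = -0.04700 → -4.700 percentage points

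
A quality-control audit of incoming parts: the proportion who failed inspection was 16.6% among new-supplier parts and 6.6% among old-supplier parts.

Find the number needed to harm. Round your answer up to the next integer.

absolute risk difference = 0.100000
1 / 0.100000 = 10.000 → round up → 10

10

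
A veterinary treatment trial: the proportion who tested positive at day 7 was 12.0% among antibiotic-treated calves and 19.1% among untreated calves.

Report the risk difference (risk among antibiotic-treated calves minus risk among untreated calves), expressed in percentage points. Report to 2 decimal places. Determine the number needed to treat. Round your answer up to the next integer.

risk difference = 0.1200 − 0.1910 = -0.0710 → -7.10 percentage points
absolute risk difference = 0.071000
1 / 0.071000 = 14.085 → round up → 15

RD = -7.10; NNT = 15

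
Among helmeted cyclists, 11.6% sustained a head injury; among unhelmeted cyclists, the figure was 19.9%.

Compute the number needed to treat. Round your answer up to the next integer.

absolute risk difference = 0.083000
1 / 0.083000 = 12.048 → round up → 13

13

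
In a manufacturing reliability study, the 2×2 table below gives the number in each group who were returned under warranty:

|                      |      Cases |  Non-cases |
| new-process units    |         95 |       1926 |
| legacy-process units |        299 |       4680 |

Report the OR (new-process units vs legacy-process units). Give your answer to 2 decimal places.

OR = (95 × 4680) / (1926 × 299) = 444600/575874 ≈ 0.77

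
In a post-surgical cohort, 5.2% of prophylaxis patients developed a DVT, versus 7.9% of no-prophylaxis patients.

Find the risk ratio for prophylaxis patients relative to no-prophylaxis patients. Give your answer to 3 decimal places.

RR = 0.0520 / 0.0790 = 0.658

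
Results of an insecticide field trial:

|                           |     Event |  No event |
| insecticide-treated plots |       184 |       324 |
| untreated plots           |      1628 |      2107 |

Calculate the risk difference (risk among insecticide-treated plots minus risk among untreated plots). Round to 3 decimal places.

risk, insecticide-treated plots = 184/508 = 0.3622
risk, untreated plots = 1628/3735 = 0.4359
risk difference = 0.3622 − 0.4359 = -0.074

RD ≈ -0.074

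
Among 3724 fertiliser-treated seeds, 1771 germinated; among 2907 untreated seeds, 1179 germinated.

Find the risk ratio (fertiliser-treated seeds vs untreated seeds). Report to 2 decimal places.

1.17

risk, fertiliser-treated seeds = 1771/3724 = 0.4756
risk, untreated seeds = 1179/2907 = 0.4056
RR = 0.4756 / 0.4056 = 1.17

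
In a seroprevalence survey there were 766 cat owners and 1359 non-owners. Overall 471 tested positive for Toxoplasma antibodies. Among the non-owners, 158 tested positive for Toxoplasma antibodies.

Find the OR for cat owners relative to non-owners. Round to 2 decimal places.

cat owners with the outcome: 471 − 158 = 313
cat owners without the outcome: 766 − 313 = 453
non-owners without the outcome: 1359 − 158 = 1201
OR = (313 × 1201) / (453 × 158) = 375913/71574 ≈ 5.25

5.25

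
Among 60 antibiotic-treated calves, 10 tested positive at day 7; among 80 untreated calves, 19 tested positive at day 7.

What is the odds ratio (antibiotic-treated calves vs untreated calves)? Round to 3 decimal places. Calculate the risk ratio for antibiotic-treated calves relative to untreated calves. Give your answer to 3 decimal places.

OR = 0.642; RR = 0.702

odds, antibiotic-treated calves = 10/50 = 0.2000
odds, untreated calves = 19/61 = 0.3115
OR = 0.2000 / 0.3115 = 0.642
risk, antibiotic-treated calves = 10/60 = 0.1667
risk, untreated calves = 19/80 = 0.2375
RR = 0.1667 / 0.2375 = 0.702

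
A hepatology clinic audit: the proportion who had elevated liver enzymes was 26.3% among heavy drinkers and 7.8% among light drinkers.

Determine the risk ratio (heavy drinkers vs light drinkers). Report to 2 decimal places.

RR = 0.2630 / 0.0780 = 3.37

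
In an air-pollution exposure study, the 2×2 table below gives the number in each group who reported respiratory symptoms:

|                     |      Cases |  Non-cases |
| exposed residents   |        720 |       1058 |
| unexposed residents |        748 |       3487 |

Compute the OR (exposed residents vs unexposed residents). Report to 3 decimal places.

3.172

odds, exposed residents = 720/1058 = 0.6805
odds, unexposed residents = 748/3487 = 0.2145
OR = 0.6805 / 0.2145 = 3.172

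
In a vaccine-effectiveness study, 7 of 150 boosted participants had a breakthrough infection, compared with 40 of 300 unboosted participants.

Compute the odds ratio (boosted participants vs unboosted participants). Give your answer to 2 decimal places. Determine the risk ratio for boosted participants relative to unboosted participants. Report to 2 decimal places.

OR = 0.32; RR = 0.35

OR = (7 × 260) / (143 × 40) = 1820/5720 ≈ 0.32
risk, boosted participants = 7/150 = 0.04667
risk, unboosted participants = 40/300 = 0.13333
RR = 0.04667 / 0.13333 = 0.35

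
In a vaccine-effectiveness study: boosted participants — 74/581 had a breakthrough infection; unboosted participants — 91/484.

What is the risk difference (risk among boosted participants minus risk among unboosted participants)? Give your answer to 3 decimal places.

risk, boosted participants = 74/581 = 0.1274
risk, unboosted participants = 91/484 = 0.1880
risk difference = 0.1274 − 0.1880 = -0.061

-0.061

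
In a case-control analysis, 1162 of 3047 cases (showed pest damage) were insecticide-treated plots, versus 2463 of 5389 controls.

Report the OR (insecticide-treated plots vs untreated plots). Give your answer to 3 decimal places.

OR = (1162 × 2926) / (2463 × 1885) = 3400012/4642755 ≈ 0.732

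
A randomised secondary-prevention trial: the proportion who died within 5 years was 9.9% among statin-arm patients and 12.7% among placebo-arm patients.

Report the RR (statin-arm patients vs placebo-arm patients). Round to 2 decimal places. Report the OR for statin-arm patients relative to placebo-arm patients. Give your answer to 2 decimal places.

RR = 0.78; OR = 0.76

RR = 0.0990 / 0.1270 = 0.78
odds, statin-arm patients = 0.0990/0.9010 = 0.1099
odds, placebo-arm patients = 0.1270/0.8730 = 0.1455
OR = 0.1099 / 0.1455 = 0.76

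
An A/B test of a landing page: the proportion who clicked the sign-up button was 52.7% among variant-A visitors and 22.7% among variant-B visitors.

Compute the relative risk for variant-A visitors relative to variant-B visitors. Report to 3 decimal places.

RR = 0.5270 / 0.2270 = 2.322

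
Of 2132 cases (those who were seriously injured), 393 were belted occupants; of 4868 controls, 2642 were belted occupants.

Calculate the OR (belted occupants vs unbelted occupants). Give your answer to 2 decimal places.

OR = (393 × 2226) / (2642 × 1739) = 874818/4594438 ≈ 0.19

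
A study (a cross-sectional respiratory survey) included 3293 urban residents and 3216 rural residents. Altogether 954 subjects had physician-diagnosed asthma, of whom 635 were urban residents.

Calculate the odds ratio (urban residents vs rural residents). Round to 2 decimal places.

2.17

urban residents without the outcome: 3293 − 635 = 2658
rural residents with the outcome: 954 − 635 = 319
rural residents without the outcome: 3216 − 319 = 2897
odds, urban residents = 635/2658 = 0.2389
odds, rural residents = 319/2897 = 0.1101
OR = 0.2389 / 0.1101 = 2.17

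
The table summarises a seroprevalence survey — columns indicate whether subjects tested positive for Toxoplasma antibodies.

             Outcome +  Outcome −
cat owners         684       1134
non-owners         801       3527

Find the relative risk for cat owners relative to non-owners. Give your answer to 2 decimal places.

risk, cat owners = 684/1818 = 0.3762
risk, non-owners = 801/4328 = 0.1851
RR = 0.3762 / 0.1851 = 2.03

2.03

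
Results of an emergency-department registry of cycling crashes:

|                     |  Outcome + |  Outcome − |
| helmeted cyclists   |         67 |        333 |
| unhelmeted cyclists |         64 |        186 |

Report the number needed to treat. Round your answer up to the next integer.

NNT: 12

risk, helmeted cyclists = 67/400 = 0.167500
risk, unhelmeted cyclists = 64/250 = 0.256000
absolute risk difference = 0.088500
1 / 0.088500 = 11.299 → round up → 12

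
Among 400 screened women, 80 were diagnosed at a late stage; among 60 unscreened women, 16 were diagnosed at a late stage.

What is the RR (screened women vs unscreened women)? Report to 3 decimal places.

0.750

risk, screened women = 80/400 = 0.2000
risk, unscreened women = 16/60 = 0.2667
RR = 0.2000 / 0.2667 = 0.750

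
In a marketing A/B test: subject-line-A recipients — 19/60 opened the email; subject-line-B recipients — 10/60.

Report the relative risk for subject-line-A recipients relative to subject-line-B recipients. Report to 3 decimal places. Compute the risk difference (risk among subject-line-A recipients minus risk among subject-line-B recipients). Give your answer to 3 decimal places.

risk, subject-line-A recipients = 19/60 = 0.3167
risk, subject-line-B recipients = 10/60 = 0.1667
RR = 0.3167 / 0.1667 = 1.900
risk difference = 0.3167 − 0.1667 = 0.150

RR = 1.900; RD = 0.150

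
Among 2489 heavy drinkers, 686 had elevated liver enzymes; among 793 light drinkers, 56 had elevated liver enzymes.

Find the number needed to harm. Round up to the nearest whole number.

risk, heavy drinkers = 686/2489 = 0.275613
risk, light drinkers = 56/793 = 0.070618
absolute risk difference = 0.204995
1 / 0.204995 = 4.878 → round up → 5

5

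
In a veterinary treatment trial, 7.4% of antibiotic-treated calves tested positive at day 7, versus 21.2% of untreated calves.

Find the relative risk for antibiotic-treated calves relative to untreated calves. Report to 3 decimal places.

RR = 0.0740 / 0.2120 = 0.349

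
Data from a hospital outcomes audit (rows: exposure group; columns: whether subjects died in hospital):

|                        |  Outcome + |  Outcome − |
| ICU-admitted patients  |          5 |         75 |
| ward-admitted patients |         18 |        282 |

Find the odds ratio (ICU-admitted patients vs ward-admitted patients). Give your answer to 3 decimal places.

OR = (5 × 282) / (75 × 18) = 1410/1350 ≈ 1.044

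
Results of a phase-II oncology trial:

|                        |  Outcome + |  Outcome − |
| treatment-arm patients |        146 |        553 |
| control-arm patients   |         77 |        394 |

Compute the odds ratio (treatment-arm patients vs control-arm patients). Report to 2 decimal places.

OR = (146 × 394) / (553 × 77) = 57524/42581 ≈ 1.35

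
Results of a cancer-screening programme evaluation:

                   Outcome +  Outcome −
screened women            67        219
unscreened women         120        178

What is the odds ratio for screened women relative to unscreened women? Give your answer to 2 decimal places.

odds, screened women = 67/219 = 0.3059
odds, unscreened women = 120/178 = 0.6742
OR = 0.3059 / 0.6742 = 0.45

OR: 0.45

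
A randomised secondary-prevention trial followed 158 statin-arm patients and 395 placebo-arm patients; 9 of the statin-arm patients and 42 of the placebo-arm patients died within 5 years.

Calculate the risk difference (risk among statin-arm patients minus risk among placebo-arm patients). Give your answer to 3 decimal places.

RD: -0.049

risk, statin-arm patients = 9/158 = 0.0570
risk, placebo-arm patients = 42/395 = 0.1063
risk difference = 0.0570 − 0.1063 = -0.049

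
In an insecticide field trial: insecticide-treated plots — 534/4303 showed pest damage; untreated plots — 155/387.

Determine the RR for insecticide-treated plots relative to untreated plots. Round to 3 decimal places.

0.310

risk, insecticide-treated plots = 534/4303 = 0.1241
risk, untreated plots = 155/387 = 0.4005
RR = 0.1241 / 0.4005 = 0.310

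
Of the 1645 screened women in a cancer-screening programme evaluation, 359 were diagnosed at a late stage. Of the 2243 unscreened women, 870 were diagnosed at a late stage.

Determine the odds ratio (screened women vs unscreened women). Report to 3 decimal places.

OR = (359 × 1373) / (1286 × 870) = 492907/1118820 ≈ 0.441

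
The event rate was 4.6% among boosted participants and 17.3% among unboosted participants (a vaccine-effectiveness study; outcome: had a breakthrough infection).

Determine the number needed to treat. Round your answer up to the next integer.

8

absolute risk difference = 0.127000
1 / 0.127000 = 7.874 → round up → 8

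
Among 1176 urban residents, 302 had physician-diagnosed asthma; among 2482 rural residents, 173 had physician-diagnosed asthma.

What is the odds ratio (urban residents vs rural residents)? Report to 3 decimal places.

OR = (302 × 2309) / (874 × 173) = 697318/151202 ≈ 4.612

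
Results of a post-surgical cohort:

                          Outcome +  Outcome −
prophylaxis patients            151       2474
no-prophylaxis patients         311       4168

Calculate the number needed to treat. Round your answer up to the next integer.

risk, prophylaxis patients = 151/2625 = 0.057524
risk, no-prophylaxis patients = 311/4479 = 0.069435
absolute risk difference = 0.011911
1 / 0.011911 = 83.956 → round up → 84

NNT ≈ 84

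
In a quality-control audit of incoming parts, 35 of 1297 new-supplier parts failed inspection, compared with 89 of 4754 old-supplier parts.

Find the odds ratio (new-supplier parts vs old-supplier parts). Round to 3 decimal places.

OR = (35 × 4665) / (1262 × 89) = 163275/112318 ≈ 1.454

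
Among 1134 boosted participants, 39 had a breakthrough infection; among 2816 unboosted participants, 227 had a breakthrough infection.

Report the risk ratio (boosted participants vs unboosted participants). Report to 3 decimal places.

risk, boosted participants = 39/1134 = 0.03439
risk, unboosted participants = 227/2816 = 0.08061
RR = 0.03439 / 0.08061 = 0.427

0.427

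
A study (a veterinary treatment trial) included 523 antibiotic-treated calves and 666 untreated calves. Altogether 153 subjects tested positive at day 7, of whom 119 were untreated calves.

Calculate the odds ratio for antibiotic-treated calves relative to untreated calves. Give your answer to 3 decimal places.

OR: 0.320

antibiotic-treated calves with the outcome: 153 − 119 = 34
antibiotic-treated calves without the outcome: 523 − 34 = 489
untreated calves without the outcome: 666 − 119 = 547
OR = (34 × 547) / (489 × 119) = 18598/58191 ≈ 0.320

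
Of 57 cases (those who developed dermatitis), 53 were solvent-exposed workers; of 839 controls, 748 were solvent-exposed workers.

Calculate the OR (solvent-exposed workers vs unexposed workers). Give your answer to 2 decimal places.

OR = (53 × 91) / (748 × 4) = 4823/2992 ≈ 1.61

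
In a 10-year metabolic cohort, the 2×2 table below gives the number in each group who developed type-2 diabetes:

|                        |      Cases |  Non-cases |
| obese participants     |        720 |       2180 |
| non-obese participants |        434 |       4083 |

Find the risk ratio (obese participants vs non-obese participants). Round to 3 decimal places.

risk, obese participants = 720/2900 = 0.2483
risk, non-obese participants = 434/4517 = 0.0961
RR = 0.2483 / 0.0961 = 2.584

2.584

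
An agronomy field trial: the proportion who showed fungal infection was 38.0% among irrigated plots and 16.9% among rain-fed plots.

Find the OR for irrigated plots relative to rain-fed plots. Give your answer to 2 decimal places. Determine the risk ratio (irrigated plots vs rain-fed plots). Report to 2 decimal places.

odds, irrigated plots = 0.3800/0.6200 = 0.6129
odds, rain-fed plots = 0.1690/0.8310 = 0.2034
OR = 0.6129 / 0.2034 = 3.01
RR = 0.3800 / 0.1690 = 2.25

OR = 3.01; RR = 2.25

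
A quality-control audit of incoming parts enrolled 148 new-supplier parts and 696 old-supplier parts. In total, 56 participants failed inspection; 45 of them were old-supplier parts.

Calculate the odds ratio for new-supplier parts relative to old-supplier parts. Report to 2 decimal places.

new-supplier parts with the outcome: 56 − 45 = 11
new-supplier parts without the outcome: 148 − 11 = 137
old-supplier parts without the outcome: 696 − 45 = 651
odds, new-supplier parts = 11/137 = 0.0803
odds, old-supplier parts = 45/651 = 0.0691
OR = 0.0803 / 0.0691 = 1.16

1.16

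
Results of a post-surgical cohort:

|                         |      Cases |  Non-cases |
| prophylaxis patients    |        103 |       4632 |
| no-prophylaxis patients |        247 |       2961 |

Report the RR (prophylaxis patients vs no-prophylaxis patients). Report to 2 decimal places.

risk, prophylaxis patients = 103/4735 = 0.02175
risk, no-prophylaxis patients = 247/3208 = 0.07700
RR = 0.02175 / 0.07700 = 0.28

0.28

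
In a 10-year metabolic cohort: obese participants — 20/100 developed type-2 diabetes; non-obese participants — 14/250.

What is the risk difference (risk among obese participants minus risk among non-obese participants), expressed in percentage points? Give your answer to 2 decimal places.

risk, obese participants = 20/100 = 0.2000
risk, non-obese participants = 14/250 = 0.0560
risk difference = 0.2000 − 0.0560 = 0.1440 → 14.40 percentage points

RD = 14.40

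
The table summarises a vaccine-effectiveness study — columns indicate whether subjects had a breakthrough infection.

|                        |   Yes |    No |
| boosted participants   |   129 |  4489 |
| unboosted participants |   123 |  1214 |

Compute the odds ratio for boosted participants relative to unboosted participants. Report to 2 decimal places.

0.28

odds, boosted participants = 129/4489 = 0.02874
odds, unboosted participants = 123/1214 = 0.10132
OR = 0.02874 / 0.10132 = 0.28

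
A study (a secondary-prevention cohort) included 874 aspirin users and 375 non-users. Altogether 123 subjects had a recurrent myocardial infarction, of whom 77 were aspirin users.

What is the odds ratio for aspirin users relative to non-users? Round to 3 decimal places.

0.691

aspirin users without the outcome: 874 − 77 = 797
non-users with the outcome: 123 − 77 = 46
non-users without the outcome: 375 − 46 = 329
odds, aspirin users = 77/797 = 0.0966
odds, non-users = 46/329 = 0.1398
OR = 0.0966 / 0.1398 = 0.691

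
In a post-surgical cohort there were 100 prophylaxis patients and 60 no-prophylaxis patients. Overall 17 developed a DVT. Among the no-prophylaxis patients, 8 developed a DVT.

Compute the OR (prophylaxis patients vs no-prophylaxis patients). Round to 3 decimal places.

OR: 0.643

prophylaxis patients with the outcome: 17 − 8 = 9
prophylaxis patients without the outcome: 100 − 9 = 91
no-prophylaxis patients without the outcome: 60 − 8 = 52
OR = (9 × 52) / (91 × 8) = 468/728 ≈ 0.643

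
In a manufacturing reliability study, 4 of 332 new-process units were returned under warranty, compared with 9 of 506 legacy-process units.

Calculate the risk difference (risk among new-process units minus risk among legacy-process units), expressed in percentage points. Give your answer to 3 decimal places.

-0.574

risk, new-process units = 4/332 = 0.01205
risk, legacy-process units = 9/506 = 0.01779
risk difference = 0.01205 − 0.01779 = -0.00574 → -0.574 percentage points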